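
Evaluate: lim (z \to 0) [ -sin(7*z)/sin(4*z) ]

Substitution gives 0/0.
Divide numerator and denominator by z: sin(7z)/z → 7 and sin(4z)/z → 4, so the limit is -1·7/4 = -7/4.

-7/4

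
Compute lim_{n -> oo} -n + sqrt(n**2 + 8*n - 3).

4

An ∞ − ∞ form. Rationalising with the conjugate, the difference becomes (8n - 3) / (√(n^2 + 8*n - 3) + n).
For large n the denominator behaves like 2·n, so the quotient tends to 8/2 = 4.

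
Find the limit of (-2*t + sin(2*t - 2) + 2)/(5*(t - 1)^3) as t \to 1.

-4/15

Direct substitution gives 0/0.
Apply L'Hôpital: lim (2*cos(2*t - 2) - 2)/(15*(t - 1)^2), still 0/0.
Apply L'Hôpital: lim (-4*sin(2*t - 2))/(30*t - 30), still 0/0.
After 3 applications of L'Hôpital's rule the quotient is (-8*cos(2*t - 2))/(30); substituting t = 1 gives -4/15.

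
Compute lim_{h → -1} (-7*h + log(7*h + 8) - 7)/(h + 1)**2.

-49/2

Direct substitution gives 0/0.
Apply L'Hôpital: lim (-7 + 7/(7*h + 8))/(2*h + 2), still 0/0.
After 2 applications of L'Hôpital's rule the quotient is (-49/(7*h + 8)^2)/(2); substituting h = -1 gives -49/2.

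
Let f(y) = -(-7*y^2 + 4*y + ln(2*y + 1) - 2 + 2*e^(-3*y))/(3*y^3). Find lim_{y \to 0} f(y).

Substitution gives 0/0 (the numerator vanishes to order 3).
Expand each term to order y^3: the coefficient of y^3 in 2·e^(-3y) is -9 and in ln(1 + 2y) is 8/3.
Lower-order terms cancel with the polynomial part, so the numerator is (-19/3)·y^3 + o(y^3), and the limit is (-19/3)/(-3) = 19/9.

19/9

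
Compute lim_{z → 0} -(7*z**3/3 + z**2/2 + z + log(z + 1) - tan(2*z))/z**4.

Substitution gives 0/0 (the numerator vanishes to order 4).
Expand each term to order z^4: the coefficient of z^4 in ln(1 + z) is -1/4 and in −tan(2z) is 0.
Lower-order terms cancel with the polynomial part, so the numerator is (-1/4)·z^4 + o(z^4), and the limit is (-1/4)/(-1) = 1/4.

1/4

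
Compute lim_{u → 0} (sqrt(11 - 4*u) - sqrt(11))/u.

Substitution gives 0/0. Multiply numerator and denominator by the conjugate √(11 - 4u) + √11.
The numerator becomes (11 - 4u) − 11 = -4u, so the expression simplifies to -4/(√(11 - 4u) + √11).
Letting u → 0 gives -4/(2√11) = -2*√(11)/11.

-2*√(11)/11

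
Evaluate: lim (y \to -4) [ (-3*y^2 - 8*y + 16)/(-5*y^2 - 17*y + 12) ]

16/23

At y = -4 both the top and bottom vanish — a removable singularity. Factoring out (y + 4) from each leaves (4 - 3*y)/(3 - 5*y), which at y = -4 equals 16/23.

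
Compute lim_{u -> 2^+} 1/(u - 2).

As u → 2⁺, (u - 2) → 0⁺, so (u - 2)^1 → 0⁺ and 1/(u - 2)^1 → ∞.

∞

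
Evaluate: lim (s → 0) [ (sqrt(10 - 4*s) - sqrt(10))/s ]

Substitution gives 0/0. Multiply numerator and denominator by the conjugate √(10 - 4s) + √10.
The numerator becomes (10 - 4s) − 10 = -4s, so the expression simplifies to -4/(√(10 - 4s) + √10).
Letting s → 0 gives -4/(2√10) = -√(10)/5.

-√(10)/5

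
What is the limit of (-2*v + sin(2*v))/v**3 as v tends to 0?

Direct substitution gives 0/0.
Apply L'Hôpital: lim (2*cos(2*v) - 2)/(3*v^2), still 0/0.
Apply L'Hôpital: lim (-4*sin(2*v))/(6*v), still 0/0.
After 3 applications of L'Hôpital's rule the quotient is (-8*cos(2*v))/(6); substituting v = 0 gives -4/3.

-4/3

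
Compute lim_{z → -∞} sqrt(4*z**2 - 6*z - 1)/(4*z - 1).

For large |z|, √(4*z^2 - 6*z - 1) ≈ √4·|z| and the denominator ≈ 4z.
Since z → −∞, |z| = −z, giving −√4/(4) = -1/2.

-1/2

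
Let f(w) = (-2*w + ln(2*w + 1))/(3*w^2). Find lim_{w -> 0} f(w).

-2/3

Direct substitution gives 0/0.
Apply L'Hôpital: lim (-2 + 2/(2*w + 1))/(6*w), still 0/0.
After 2 applications of L'Hôpital's rule the quotient is (-4/(2*w + 1)^2)/(6); substituting w = 0 gives -2/3.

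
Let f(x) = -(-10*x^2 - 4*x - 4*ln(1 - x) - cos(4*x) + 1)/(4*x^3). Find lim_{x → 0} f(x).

-1/3

Substitution gives 0/0 (the numerator vanishes to order 3).
Expand each term to order x^3: the coefficient of x^3 in -4·ln(1 - x) is 4/3 and in −cos(4x) is 0.
Lower-order terms cancel with the polynomial part, so the numerator is (4/3)·x^3 + o(x^3), and the limit is (4/3)/(-4) = -1/3.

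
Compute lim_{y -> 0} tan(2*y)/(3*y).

Substitution gives 0/0.
Since tan(u)/u → 1 as u → 0, tan(2y)/(2y) → 1 and the limit is 2/3.

2/3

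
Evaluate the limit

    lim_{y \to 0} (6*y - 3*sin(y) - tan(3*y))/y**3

-17/2

Substitution gives 0/0 (the numerator vanishes to order 3).
Expand each term to order y^3: the coefficient of y^3 in −tan(3y) is -9 and in -3·sin(y) is 1/2.
Lower-order terms cancel with the polynomial part, so the numerator is (-17/2)·y^3 + o(y^3), and the limit is (-17/2)/(1) = -17/2.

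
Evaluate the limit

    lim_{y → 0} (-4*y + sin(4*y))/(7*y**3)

Direct substitution gives 0/0.
Apply L'Hôpital: lim (4*cos(4*y) - 4)/(21*y^2), still 0/0.
Apply L'Hôpital: lim (-16*sin(4*y))/(42*y), still 0/0.
After 3 applications of L'Hôpital's rule the quotient is (-64*cos(4*y))/(42); substituting y = 0 gives -32/21.

-32/21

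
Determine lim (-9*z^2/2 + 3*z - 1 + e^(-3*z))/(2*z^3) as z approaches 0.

Direct substitution gives 0/0.
Apply L'Hôpital: lim (-9*z + 3 - 3*e^(-3*z))/(6*z^2), still 0/0.
Apply L'Hôpital: lim (-9 + 9*e^(-3*z))/(12*z), still 0/0.
After 3 applications of L'Hôpital's rule the quotient is (-27*e^(-3*z))/(12); substituting z = 0 gives -9/4.

-9/4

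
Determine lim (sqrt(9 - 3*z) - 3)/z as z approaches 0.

-1/2

A 0/0 form; rationalise with √(9 - 3z) + √9. This collapses the numerator to -3z, leaving -3/(√(9 - 3z) + √9) → -3/(2√9) = -1/2.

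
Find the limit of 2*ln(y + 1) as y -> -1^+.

As y → -1⁺, y + 1 → 0⁺ and ln(y + 1) → −∞.
Multiplying by 2 gives -∞.

-∞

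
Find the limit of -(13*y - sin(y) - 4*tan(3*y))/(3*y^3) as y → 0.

Substitution gives 0/0; apply L'Hôpital's rule 3 times.
After differentiating numerator and denominator 3 times the quotient is (cos(y) - 648*tan(3*y)^4 - 864*tan(3*y)^2 - 216)/(-18); at y = 0 this is 215/18.

215/18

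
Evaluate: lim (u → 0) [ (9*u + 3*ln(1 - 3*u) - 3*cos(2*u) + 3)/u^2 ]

-15/2

Substitution gives 0/0; apply L'Hôpital's rule 2 times.
After differentiating numerator and denominator 2 times the quotient is (12*cos(2*u) - 27/(3*u - 1)^2)/(2); at u = 0 this is -15/2.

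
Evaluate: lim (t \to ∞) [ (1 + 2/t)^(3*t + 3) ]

e^(6)

The base → 1 and the exponent → ∞: a 1^∞ form.
Take logarithms: (3t + 3)·ln(1 + 2/t). Since ln(1+u) ~ u for small u, this behaves like (3t)·(2/t) → 6.
So the limit is e^(6).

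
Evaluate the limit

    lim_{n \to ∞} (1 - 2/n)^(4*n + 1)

Write it as [(1 - 2/n)^n]^(4) · (1 - 2/n)^(1). The bracketed term tends to e^(-2) and the second factor to 1, so the limit is e^(-8).

e^(-8)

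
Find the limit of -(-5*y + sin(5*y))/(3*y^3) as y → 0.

125/18

Direct substitution gives 0/0.
Apply L'Hôpital: lim (5*cos(5*y) - 5)/(-9*y^2), still 0/0.
Apply L'Hôpital: lim (-25*sin(5*y))/(-18*y), still 0/0.
After 3 applications of L'Hôpital's rule the quotient is (-125*cos(5*y))/(-18); substituting y = 0 gives 125/18.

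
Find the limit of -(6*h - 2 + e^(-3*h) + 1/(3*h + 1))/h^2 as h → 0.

Substitution gives 0/0 (the numerator vanishes to order 2).
Expand each term to order h^2: the coefficient of h^2 in e^(-3h) is 9/2 and in 1/(1 + 3h) is 9.
Lower-order terms cancel with the polynomial part, so the numerator is (27/2)·h^2 + o(h^2), and the limit is (27/2)/(-1) = -27/2.

-27/2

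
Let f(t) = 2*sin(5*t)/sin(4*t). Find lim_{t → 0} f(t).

Substitution gives 0/0.
Divide numerator and denominator by t: sin(5t)/t → 5 and sin(4t)/t → 4, so the limit is 2·5/4 = 5/2.

5/2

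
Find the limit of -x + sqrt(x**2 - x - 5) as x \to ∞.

-1/2

This has the form ∞ − ∞. Multiply and divide by the conjugate √(x^2 - x - 5) + x.
That gives (-x - 5) / (√(x^2 - x - 5) + x).
Divide numerator and denominator by x: the limit is -1/(2·1) = -1/2.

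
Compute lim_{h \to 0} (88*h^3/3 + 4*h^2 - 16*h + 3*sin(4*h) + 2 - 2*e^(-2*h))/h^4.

Substitution gives 0/0 (the numerator vanishes to order 4).
Expand each term to order h^4: the coefficient of h^4 in -2·e^(-2h) is -4/3 and in 3·sin(4h) is 0.
Lower-order terms cancel with the polynomial part, so the numerator is (-4/3)·h^4 + o(h^4), and the limit is (-4/3)/(1) = -4/3.

-4/3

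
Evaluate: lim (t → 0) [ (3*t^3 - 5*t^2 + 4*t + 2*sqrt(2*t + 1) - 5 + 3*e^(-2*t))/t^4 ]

Substitution gives 0/0; apply L'Hôpital's rule 4 times.
After differentiating numerator and denominator 4 times the quotient is (48*e^(-2*t) - 30/(2*t + 1)^(7/2))/(24); at t = 0 this is 3/4.

3/4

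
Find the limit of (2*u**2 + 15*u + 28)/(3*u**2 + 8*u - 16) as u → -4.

1/16

Since u = -4 makes numerator and denominator zero, (u + 4) divides both.
Cancelling it gives (2*u + 7)/(3*u - 4); now plug in u = -4 to get 1/16.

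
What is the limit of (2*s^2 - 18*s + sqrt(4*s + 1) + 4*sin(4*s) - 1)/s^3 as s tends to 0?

Substitution gives 0/0; apply L'Hôpital's rule 3 times.
After differentiating numerator and denominator 3 times the quotient is (-256*cos(4*s) + 24/(4*s + 1)^(5/2))/(6); at s = 0 this is -116/3.

-116/3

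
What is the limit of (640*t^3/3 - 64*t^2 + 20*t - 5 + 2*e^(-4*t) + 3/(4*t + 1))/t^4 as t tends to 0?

2368/3

Substitution gives 0/0 (the numerator vanishes to order 4).
Expand each term to order t^4: the coefficient of t^4 in 2·e^(-4t) is 64/3 and in 3·1/(1 + 4t) is 768.
Lower-order terms cancel with the polynomial part, so the numerator is (2368/3)·t^4 + o(t^4), and the limit is (2368/3)/(1) = 2368/3.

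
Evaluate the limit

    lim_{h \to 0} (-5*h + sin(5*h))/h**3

Direct substitution gives 0/0.
Apply L'Hôpital: lim (5*cos(5*h) - 5)/(3*h^2), still 0/0.
Apply L'Hôpital: lim (-25*sin(5*h))/(6*h), still 0/0.
After 3 applications of L'Hôpital's rule the quotient is (-125*cos(5*h))/(6); substituting h = 0 gives -125/6.

-125/6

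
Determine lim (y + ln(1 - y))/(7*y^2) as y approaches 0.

Direct substitution gives 0/0.
Apply L'Hôpital: lim (1 - 1/(1 - y))/(14*y), still 0/0.
After 2 applications of L'Hôpital's rule the quotient is (-1/(1 - y)^2)/(14); substituting y = 0 gives -1/14.

-1/14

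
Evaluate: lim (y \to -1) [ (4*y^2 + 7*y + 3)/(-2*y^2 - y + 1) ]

-1/3

At y = -1 both the top and bottom vanish — a removable singularity. Factoring out (y + 1) from each leaves (4*y + 3)/(1 - 2*y), which at y = -1 equals -1/3.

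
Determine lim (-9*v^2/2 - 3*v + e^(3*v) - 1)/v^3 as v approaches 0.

9/2

Direct substitution gives 0/0.
Apply L'Hôpital: lim (-9*v + 3*e^(3*v) - 3)/(3*v^2), still 0/0.
Apply L'Hôpital: lim (9*e^(3*v) - 9)/(6*v), still 0/0.
After 3 applications of L'Hôpital's rule the quotient is (27*e^(3*v))/(6); substituting v = 0 gives 9/2.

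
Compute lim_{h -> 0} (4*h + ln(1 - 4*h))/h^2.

Direct substitution gives 0/0.
Apply L'Hôpital: lim (4 - 4/(1 - 4*h))/(2*h), still 0/0.
After 2 applications of L'Hôpital's rule the quotient is (-16/(1 - 4*h)^2)/(2); substituting h = 0 gives -8.

-8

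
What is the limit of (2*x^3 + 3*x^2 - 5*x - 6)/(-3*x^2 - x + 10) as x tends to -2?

7/11

Direct substitution gives 0/0, so factor. Both numerator and denominator have (x + 2) as a factor.
After cancelling, the expression reduces to (2*x^2 - x - 3)/(5 - 3*x).
Substituting x = -2 gives 7/11.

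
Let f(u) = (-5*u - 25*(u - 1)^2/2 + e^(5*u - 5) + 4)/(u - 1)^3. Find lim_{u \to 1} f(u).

125/6

Direct substitution gives 0/0.
Apply L'Hôpital: lim (-25*u + 5*e^(5*u - 5) + 20)/(3*(u - 1)^2), still 0/0.
Apply L'Hôpital: lim (25*e^(5*u - 5) - 25)/(6*u - 6), still 0/0.
After 3 applications of L'Hôpital's rule the quotient is (125*e^(5*u - 5))/(6); substituting u = 1 gives 125/6.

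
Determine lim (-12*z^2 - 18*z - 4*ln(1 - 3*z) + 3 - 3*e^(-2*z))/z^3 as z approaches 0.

Substitution gives 0/0; apply L'Hôpital's rule 3 times.
After differentiating numerator and denominator 3 times the quotient is (24*e^(-2*z) - 216/(3*z - 1)^3)/(6); at z = 0 this is 40.

40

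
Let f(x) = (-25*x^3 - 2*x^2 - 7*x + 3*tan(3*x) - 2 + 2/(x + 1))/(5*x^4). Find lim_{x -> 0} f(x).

2/5

Substitution gives 0/0 (the numerator vanishes to order 4).
Expand each term to order x^4: the coefficient of x^4 in 3·tan(3x) is 0 and in 2·1/(1 + x) is 2.
Lower-order terms cancel with the polynomial part, so the numerator is (2)·x^4 + o(x^4), and the limit is (2)/(5) = 2/5.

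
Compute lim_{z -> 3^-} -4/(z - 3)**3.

∞

As z → 3⁻, (z - 3) → 0⁻, so (z - 3)^3 → 0⁻ and -4/(z - 3)^3 → ∞.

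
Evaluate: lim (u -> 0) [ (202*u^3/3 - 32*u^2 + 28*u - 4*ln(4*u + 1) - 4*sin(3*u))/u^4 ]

256

Substitution gives 0/0 (the numerator vanishes to order 4).
Expand each term to order u^4: the coefficient of u^4 in -4·sin(3u) is 0 and in -4·ln(1 + 4u) is 256.
Lower-order terms cancel with the polynomial part, so the numerator is (256)·u^4 + o(u^4), and the limit is (256)/(1) = 256.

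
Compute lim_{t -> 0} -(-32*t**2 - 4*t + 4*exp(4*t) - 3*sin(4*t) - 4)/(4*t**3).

Substitution gives 0/0 (the numerator vanishes to order 3).
Expand each term to order t^3: the coefficient of t^3 in -3·sin(4t) is 32 and in 4·e^(4t) is 128/3.
Lower-order terms cancel with the polynomial part, so the numerator is (224/3)·t^3 + o(t^3), and the limit is (224/3)/(-4) = -56/3.

-56/3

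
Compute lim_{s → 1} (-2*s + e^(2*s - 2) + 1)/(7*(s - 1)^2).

Direct substitution gives 0/0.
Apply L'Hôpital: lim (2*e^(2*s - 2) - 2)/(14*s - 14), still 0/0.
After 2 applications of L'Hôpital's rule the quotient is (4*e^(2*s - 2))/(14); substituting s = 1 gives 2/7.

2/7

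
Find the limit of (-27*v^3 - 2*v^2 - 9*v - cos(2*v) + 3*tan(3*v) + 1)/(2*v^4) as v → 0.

Substitution gives 0/0 (the numerator vanishes to order 4).
Expand each term to order v^4: the coefficient of v^4 in 3·tan(3v) is 0 and in −cos(2v) is -2/3.
Lower-order terms cancel with the polynomial part, so the numerator is (-2/3)·v^4 + o(v^4), and the limit is (-2/3)/(2) = -1/3.

-1/3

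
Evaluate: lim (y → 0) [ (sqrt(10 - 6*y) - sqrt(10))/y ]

-3*√(10)/10

A 0/0 form; rationalise with √(10 - 6y) + √10. This collapses the numerator to -6y, leaving -6/(√(10 - 6y) + √10) → -6/(2√10) = -3*√(10)/10.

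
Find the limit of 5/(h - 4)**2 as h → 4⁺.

∞

As h → 4⁺, (h - 4) → 0⁺, so (h - 4)^2 → 0⁺ and 5/(h - 4)^2 → ∞.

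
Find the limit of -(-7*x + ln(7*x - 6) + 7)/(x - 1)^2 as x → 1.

49/2

Direct substitution gives 0/0.
Apply L'Hôpital: lim (-7 + 7/(7*x - 6))/(2 - 2*x), still 0/0.
After 2 applications of L'Hôpital's rule the quotient is (-49/(7*x - 6)^2)/(-2); substituting x = 1 gives 49/2.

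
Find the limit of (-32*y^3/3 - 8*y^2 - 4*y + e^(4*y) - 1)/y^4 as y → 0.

32/3

Direct substitution gives 0/0.
Apply L'Hôpital: lim (-32*y^2 - 16*y + 4*e^(4*y) - 4)/(4*y^3), still 0/0.
Apply L'Hôpital: lim (-64*y + 16*e^(4*y) - 16)/(12*y^2), still 0/0.
Apply L'Hôpital: lim (64*e^(4*y) - 64)/(24*y), still 0/0.
After 4 applications of L'Hôpital's rule the quotient is (256*e^(4*y))/(24); substituting y = 0 gives 32/3.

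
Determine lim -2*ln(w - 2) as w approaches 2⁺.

As w → 2⁺, w - 2 → 0⁺ and ln(w - 2) → −∞.
Multiplying by -2 gives ∞.

∞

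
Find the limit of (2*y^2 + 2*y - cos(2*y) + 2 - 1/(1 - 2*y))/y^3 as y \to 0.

Substitution gives 0/0 (the numerator vanishes to order 3).
Expand each term to order y^3: the coefficient of y^3 in −1/(1 - 2y) is -8 and in −cos(2y) is 0.
Lower-order terms cancel with the polynomial part, so the numerator is (-8)·y^3 + o(y^3), and the limit is (-8)/(1) = -8.

-8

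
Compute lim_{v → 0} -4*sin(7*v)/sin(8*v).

-7/2

Substitution gives 0/0.
Divide numerator and denominator by v: sin(7v)/v → 7 and sin(8v)/v → 8, so the limit is -4·7/8 = -7/2.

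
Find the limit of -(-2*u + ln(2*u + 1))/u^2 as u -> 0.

Direct substitution gives 0/0.
Apply L'Hôpital: lim (-2 + 2/(2*u + 1))/(-2*u), still 0/0.
After 2 applications of L'Hôpital's rule the quotient is (-4/(2*u + 1)^2)/(-2); substituting u = 0 gives 2.

2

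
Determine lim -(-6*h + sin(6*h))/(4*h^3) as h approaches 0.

9

Direct substitution gives 0/0.
Apply L'Hôpital: lim (6*cos(6*h) - 6)/(-12*h^2), still 0/0.
Apply L'Hôpital: lim (-36*sin(6*h))/(-24*h), still 0/0.
After 3 applications of L'Hôpital's rule the quotient is (-216*cos(6*h))/(-24); substituting h = 0 gives 9.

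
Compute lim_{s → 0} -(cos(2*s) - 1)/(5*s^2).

2/5

Direct substitution gives 0/0.
Apply L'Hôpital: lim (-2*sin(2*s))/(-10*s), still 0/0.
After 2 applications of L'Hôpital's rule the quotient is (-4*cos(2*s))/(-10); substituting s = 0 gives 2/5.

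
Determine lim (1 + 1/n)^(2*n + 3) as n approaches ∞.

e^(2)

Write it as [(1 + 1/n)^n]^(2) · (1 + 1/n)^(3). The bracketed term tends to e^(1) and the second factor to 1, so the limit is e^(2).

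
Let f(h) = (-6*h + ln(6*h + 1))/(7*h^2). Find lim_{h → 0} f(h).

Direct substitution gives 0/0.
Apply L'Hôpital: lim (-6 + 6/(6*h + 1))/(14*h), still 0/0.
After 2 applications of L'Hôpital's rule the quotient is (-36/(6*h + 1)^2)/(14); substituting h = 0 gives -18/7.

-18/7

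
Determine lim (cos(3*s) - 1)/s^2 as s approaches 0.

-9/2

Direct substitution gives 0/0.
Apply L'Hôpital: lim (-3*sin(3*s))/(2*s), still 0/0.
After 2 applications of L'Hôpital's rule the quotient is (-9*cos(3*s))/(2); substituting s = 0 gives -9/2.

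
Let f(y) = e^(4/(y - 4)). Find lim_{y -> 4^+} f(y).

∞

As y → 4⁺, 4/(y - 4) → +∞, so e^(4/(y - 4)) → ∞.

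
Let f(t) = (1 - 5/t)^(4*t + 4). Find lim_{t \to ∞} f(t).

The base → 1 and the exponent → ∞: a 1^∞ form.
Take logarithms: (4t + 4)·ln(1 - 5/t). Since ln(1+u) ~ u for small u, this behaves like (4t)·(-5/t) → -20.
So the limit is e^(-20).

e^(-20)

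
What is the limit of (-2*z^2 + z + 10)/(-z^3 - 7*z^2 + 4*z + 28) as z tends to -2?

9/20

At z = -2 both the top and bottom vanish — a removable singularity. Factoring out (z + 2) from each leaves (5 - 2*z)/(-z^2 - 5*z + 14), which at z = -2 equals 9/20.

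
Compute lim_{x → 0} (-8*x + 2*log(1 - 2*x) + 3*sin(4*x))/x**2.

-4

Substitution gives 0/0 (the numerator vanishes to order 2).
Expand each term to order x^2: the coefficient of x^2 in 3·sin(4x) is 0 and in 2·ln(1 - 2x) is -4.
Lower-order terms cancel with the polynomial part, so the numerator is (-4)·x^2 + o(x^2), and the limit is (-4)/(1) = -4.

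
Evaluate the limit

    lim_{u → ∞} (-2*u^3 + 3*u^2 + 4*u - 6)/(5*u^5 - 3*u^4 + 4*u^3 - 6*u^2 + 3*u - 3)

0

The denominator has degree 5 and the numerator degree 3. Dividing numerator and denominator by u^5 sends every term to 0 except the leading denominator term, so the limit is 0.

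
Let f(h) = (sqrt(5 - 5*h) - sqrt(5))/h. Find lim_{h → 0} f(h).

A 0/0 form; rationalise with √(5 - 5h) + √5. This collapses the numerator to -5h, leaving -5/(√(5 - 5h) + √5) → -5/(2√5) = -√(5)/2.

-√(5)/2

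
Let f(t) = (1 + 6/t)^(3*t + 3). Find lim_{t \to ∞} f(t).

e^(18)

The base → 1 and the exponent → ∞: a 1^∞ form.
Take logarithms: (3t + 3)·ln(1 + 6/t). Since ln(1+u) ~ u for small u, this behaves like (3t)·(6/t) → 18.
So the limit is e^(18).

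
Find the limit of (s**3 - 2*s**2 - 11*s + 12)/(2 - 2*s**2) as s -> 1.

Direct substitution gives 0/0, so factor. Both numerator and denominator have (s - 1) as a factor.
After cancelling, the expression reduces to (s^2 - s - 12)/(-2*s - 2).
Substituting s = 1 gives 3.

3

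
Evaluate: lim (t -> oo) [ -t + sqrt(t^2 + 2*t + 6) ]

An ∞ − ∞ form. Rationalising with the conjugate, the difference becomes (2t + 6) / (√(t^2 + 2*t + 6) + t).
For large t the denominator behaves like 2·t, so the quotient tends to 2/2 = 1.

1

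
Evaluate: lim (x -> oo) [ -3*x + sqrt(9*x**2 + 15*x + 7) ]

An ∞ − ∞ form. Rationalising with the conjugate, the difference becomes (15x + 7) / (√(9*x^2 + 15*x + 7) + 3x).
For large x the denominator behaves like 2·3x, so the quotient tends to 15/6 = 5/2.

5/2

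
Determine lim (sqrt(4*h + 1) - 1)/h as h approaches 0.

A 0/0 form; rationalise with √(1 + 4h) + √1. This collapses the numerator to 4h, leaving 4/(√(1 + 4h) + √1) → 4/(2√1) = 2.

2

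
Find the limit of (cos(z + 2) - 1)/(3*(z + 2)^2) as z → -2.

Direct substitution gives 0/0.
Apply L'Hôpital: lim (-sin(z + 2))/(6*z + 12), still 0/0.
After 2 applications of L'Hôpital's rule the quotient is (-cos(z + 2))/(6); substituting z = -2 gives -1/6.

-1/6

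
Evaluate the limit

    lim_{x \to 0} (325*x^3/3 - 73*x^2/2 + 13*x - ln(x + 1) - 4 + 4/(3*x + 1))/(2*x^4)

1297/8

Substitution gives 0/0 (the numerator vanishes to order 4).
Expand each term to order x^4: the coefficient of x^4 in −ln(1 + x) is 1/4 and in 4·1/(1 + 3x) is 324.
Lower-order terms cancel with the polynomial part, so the numerator is (1297/4)·x^4 + o(x^4), and the limit is (1297/4)/(2) = 1297/8.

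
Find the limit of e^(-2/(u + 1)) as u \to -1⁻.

∞

As u → -1⁻, -2/(u + 1) → +∞, so e^(-2/(u + 1)) → ∞.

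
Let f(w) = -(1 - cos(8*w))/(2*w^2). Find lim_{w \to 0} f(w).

Substitution gives 0/0.
Use (1 − cos u)/u² → 1/2 with u = 8w: the limit is 8²/(2·(-2)) = -16.

-16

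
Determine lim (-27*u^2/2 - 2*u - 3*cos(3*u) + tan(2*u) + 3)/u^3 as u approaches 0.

8/3

Substitution gives 0/0 (the numerator vanishes to order 3).
Expand each term to order u^3: the coefficient of u^3 in -3·cos(3u) is 0 and in tan(2u) is 8/3.
Lower-order terms cancel with the polynomial part, so the numerator is (8/3)·u^3 + o(u^3), and the limit is (8/3)/(1) = 8/3.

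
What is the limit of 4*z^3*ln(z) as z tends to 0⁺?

0

This is a 0·(−∞) form. Rewrite as 4·ln(z) / z^(−3) and apply L'Hôpital:
the derivative quotient is 4·(1/z) / (−3·z^(−4)) = (-4/3)·z^3 → 0.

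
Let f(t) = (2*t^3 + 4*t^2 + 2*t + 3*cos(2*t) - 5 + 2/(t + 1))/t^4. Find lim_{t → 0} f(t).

Substitution gives 0/0; apply L'Hôpital's rule 4 times.
After differentiating numerator and denominator 4 times the quotient is (48*cos(2*t) + 48/(t + 1)^5)/(24); at t = 0 this is 4.

4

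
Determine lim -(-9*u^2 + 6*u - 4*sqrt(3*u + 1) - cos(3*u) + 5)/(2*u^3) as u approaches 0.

27/8

Substitution gives 0/0 (the numerator vanishes to order 3).
Expand each term to order u^3: the coefficient of u^3 in −cos(3u) is 0 and in -4·√(1 + 3u) is -27/4.
Lower-order terms cancel with the polynomial part, so the numerator is (-27/4)·u^3 + o(u^3), and the limit is (-27/4)/(-2) = 27/8.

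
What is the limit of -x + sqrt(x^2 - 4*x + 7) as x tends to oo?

An ∞ − ∞ form. Rationalising with the conjugate, the difference becomes (-4x + 7) / (√(x^2 - 4*x + 7) + x).
For large x the denominator behaves like 2·x, so the quotient tends to -4/2 = -2.

-2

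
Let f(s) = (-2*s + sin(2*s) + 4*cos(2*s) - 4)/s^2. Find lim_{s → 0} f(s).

Substitution gives 0/0; apply L'Hôpital's rule 2 times.
After differentiating numerator and denominator 2 times the quotient is (-4*sin(2*s) - 16*cos(2*s))/(2); at s = 0 this is -8.

-8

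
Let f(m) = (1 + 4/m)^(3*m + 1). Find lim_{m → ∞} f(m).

Write it as [(1 + 4/m)^m]^(3) · (1 + 4/m)^(1). The bracketed term tends to e^(4) and the second factor to 1, so the limit is e^(12).

e^(12)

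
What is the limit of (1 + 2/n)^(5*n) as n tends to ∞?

Write it as [(1 + 2/n)^n]^(5) · (1 + 2/n)^(0). The bracketed term tends to e^(2) and the second factor to 1, so the limit is e^(10).

e^(10)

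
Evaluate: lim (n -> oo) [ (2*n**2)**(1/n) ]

1

Base → ∞ and exponent → 0: an ∞^0 form.
Take logs: (1/n)·ln(2·n^2) = (ln 2 + 2·ln n)/n → 0.
So the limit is e^0 = 1.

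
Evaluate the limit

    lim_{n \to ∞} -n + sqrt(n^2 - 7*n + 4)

-7/2

This has the form ∞ − ∞. Multiply and divide by the conjugate √(n^2 - 7*n + 4) + n.
That gives (-7n + 4) / (√(n^2 - 7*n + 4) + n).
Divide numerator and denominator by n: the limit is -7/(2·1) = -7/2.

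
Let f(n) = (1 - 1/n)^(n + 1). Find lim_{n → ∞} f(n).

The base → 1 and the exponent → ∞: a 1^∞ form.
Take logarithms: (n + 1)·ln(1 - 1/n). Since ln(1+u) ~ u for small u, this behaves like (n)·(-1/n) → -1.
So the limit is e^(-1).

e^(-1)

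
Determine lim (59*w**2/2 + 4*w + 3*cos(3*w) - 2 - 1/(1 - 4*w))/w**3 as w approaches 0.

-64

Substitution gives 0/0 (the numerator vanishes to order 3).
Expand each term to order w^3: the coefficient of w^3 in 3·cos(3w) is 0 and in −1/(1 - 4w) is -64.
Lower-order terms cancel with the polynomial part, so the numerator is (-64)·w^3 + o(w^3), and the limit is (-64)/(1) = -64.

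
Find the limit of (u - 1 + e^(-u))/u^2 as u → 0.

Direct substitution gives 0/0.
Apply L'Hôpital: lim (1 - e^(-u))/(2*u), still 0/0.
After 2 applications of L'Hôpital's rule the quotient is (e^(-u))/(2); substituting u = 0 gives 1/2.

1/2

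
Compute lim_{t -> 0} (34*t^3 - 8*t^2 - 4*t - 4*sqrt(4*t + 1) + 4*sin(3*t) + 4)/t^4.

Substitution gives 0/0 (the numerator vanishes to order 4).
Expand each term to order t^4: the coefficient of t^4 in -4·√(1 + 4t) is 40 and in 4·sin(3t) is 0.
Lower-order terms cancel with the polynomial part, so the numerator is (40)·t^4 + o(t^4), and the limit is (40)/(1) = 40.

40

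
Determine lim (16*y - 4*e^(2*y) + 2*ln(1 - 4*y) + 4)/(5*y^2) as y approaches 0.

-24/5

Substitution gives 0/0; apply L'Hôpital's rule 2 times.
After differentiating numerator and denominator 2 times the quotient is (-16*e^(2*y) - 32/(4*y - 1)^2)/(10); at y = 0 this is -24/5.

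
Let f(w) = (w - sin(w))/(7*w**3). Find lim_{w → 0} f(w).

Direct substitution gives 0/0.
Apply L'Hôpital: lim (1 - cos(w))/(21*w^2), still 0/0.
Apply L'Hôpital: lim (sin(w))/(42*w), still 0/0.
After 3 applications of L'Hôpital's rule the quotient is (cos(w))/(42); substituting w = 0 gives 1/42.

1/42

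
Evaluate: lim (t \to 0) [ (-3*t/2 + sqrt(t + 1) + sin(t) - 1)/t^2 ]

-1/8

Substitution gives 0/0 (the numerator vanishes to order 2).
Expand each term to order t^2: the coefficient of t^2 in √(1 + t) is -1/8 and in sin(t) is 0.
Lower-order terms cancel with the polynomial part, so the numerator is (-1/8)·t^2 + o(t^2), and the limit is (-1/8)/(1) = -1/8.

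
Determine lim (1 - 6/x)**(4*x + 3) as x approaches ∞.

e^(-24)

The base → 1 and the exponent → ∞: a 1^∞ form.
Take logarithms: (4x + 3)·ln(1 - 6/x). Since ln(1+u) ~ u for small u, this behaves like (4x)·(-6/x) → -24.
So the limit is e^(-24).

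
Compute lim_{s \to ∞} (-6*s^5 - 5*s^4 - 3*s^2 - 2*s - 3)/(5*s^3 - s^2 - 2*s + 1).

-∞

The numerator has higher degree (5 > 3); the quotient behaves like (-6/(5))·s^2 for large |s|.
As s → +∞ this diverges to -∞.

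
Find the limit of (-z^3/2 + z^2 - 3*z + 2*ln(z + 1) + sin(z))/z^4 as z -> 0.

-1/2

Substitution gives 0/0; apply L'Hôpital's rule 4 times.
After differentiating numerator and denominator 4 times the quotient is (sin(z) - 12/(z + 1)^4)/(24); at z = 0 this is -1/2.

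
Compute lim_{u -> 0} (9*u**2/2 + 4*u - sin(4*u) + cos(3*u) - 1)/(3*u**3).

32/9

Substitution gives 0/0 (the numerator vanishes to order 3).
Expand each term to order u^3: the coefficient of u^3 in cos(3u) is 0 and in −sin(4u) is 32/3.
Lower-order terms cancel with the polynomial part, so the numerator is (32/3)·u^3 + o(u^3), and the limit is (32/3)/(3) = 32/9.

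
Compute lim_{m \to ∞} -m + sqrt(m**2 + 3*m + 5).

An ∞ − ∞ form. Rationalising with the conjugate, the difference becomes (3m + 5) / (√(m^2 + 3*m + 5) + m).
For large m the denominator behaves like 2·m, so the quotient tends to 3/2 = 3/2.

3/2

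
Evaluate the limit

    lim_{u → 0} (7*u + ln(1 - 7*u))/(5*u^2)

-49/10

Direct substitution gives 0/0.
Apply L'Hôpital: lim (7 - 7/(1 - 7*u))/(10*u), still 0/0.
After 2 applications of L'Hôpital's rule the quotient is (-49/(1 - 7*u)^2)/(10); substituting u = 0 gives -49/10.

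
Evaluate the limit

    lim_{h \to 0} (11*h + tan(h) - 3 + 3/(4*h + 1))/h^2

Substitution gives 0/0; apply L'Hôpital's rule 2 times.
After differentiating numerator and denominator 2 times the quotient is (2*tan(h)/cos(h)^2 + 96/(4*h + 1)^3)/(2); at h = 0 this is 48.

48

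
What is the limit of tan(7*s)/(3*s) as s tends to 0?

7/3

Substitution gives 0/0.
Since tan(u)/u → 1 as u → 0, tan(7s)/(7s) → 1 and the limit is 7/3.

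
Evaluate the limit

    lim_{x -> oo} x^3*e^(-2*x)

Write as x^3/e^{2x}, an ∞/∞ form.
Exponential growth dominates any polynomial, so repeated L'Hôpital (or the standard result) gives 0.

0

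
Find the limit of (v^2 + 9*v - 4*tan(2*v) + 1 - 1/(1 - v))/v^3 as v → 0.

-35/3

Substitution gives 0/0 (the numerator vanishes to order 3).
Expand each term to order v^3: the coefficient of v^3 in -4·tan(2v) is -32/3 and in −1/(1 - v) is -1.
Lower-order terms cancel with the polynomial part, so the numerator is (-35/3)·v^3 + o(v^3), and the limit is (-35/3)/(1) = -35/3.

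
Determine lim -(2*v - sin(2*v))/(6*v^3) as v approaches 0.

-2/9

Direct substitution gives 0/0.
Apply L'Hôpital: lim (2 - 2*cos(2*v))/(-18*v^2), still 0/0.
Apply L'Hôpital: lim (4*sin(2*v))/(-36*v), still 0/0.
After 3 applications of L'Hôpital's rule the quotient is (8*cos(2*v))/(-36); substituting v = 0 gives -2/9.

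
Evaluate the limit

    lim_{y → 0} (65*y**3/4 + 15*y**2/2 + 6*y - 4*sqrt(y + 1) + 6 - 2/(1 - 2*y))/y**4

Substitution gives 0/0; apply L'Hôpital's rule 4 times.
After differentiating numerator and denominator 4 times the quotient is (768/(2*y - 1)^5 + 15/(4*(y + 1)^(7/2)))/(24); at y = 0 this is -1019/32.

-1019/32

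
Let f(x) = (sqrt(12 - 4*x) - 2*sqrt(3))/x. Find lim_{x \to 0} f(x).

A 0/0 form; rationalise with √(12 - 4x) + √12. This collapses the numerator to -4x, leaving -4/(√(12 - 4x) + √12) → -4/(2√12) = -√(3)/3.

-√(3)/3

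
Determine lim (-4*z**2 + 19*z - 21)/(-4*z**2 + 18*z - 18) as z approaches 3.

5/6

Direct substitution gives 0/0, so factor. Both numerator and denominator have (z - 3) as a factor.
After cancelling, the expression reduces to (7 - 4*z)/(6 - 4*z).
Substituting z = 3 gives 5/6.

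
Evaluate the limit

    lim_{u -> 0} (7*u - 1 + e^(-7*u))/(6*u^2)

49/12

Direct substitution gives 0/0.
Apply L'Hôpital: lim (7 - 7*e^(-7*u))/(12*u), still 0/0.
After 2 applications of L'Hôpital's rule the quotient is (49*e^(-7*u))/(12); substituting u = 0 gives 49/12.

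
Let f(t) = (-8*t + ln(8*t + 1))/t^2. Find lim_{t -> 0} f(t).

-32

Direct substitution gives 0/0.
Apply L'Hôpital: lim (-8 + 8/(8*t + 1))/(2*t), still 0/0.
After 2 applications of L'Hôpital's rule the quotient is (-64/(8*t + 1)^2)/(2); substituting t = 0 gives -32.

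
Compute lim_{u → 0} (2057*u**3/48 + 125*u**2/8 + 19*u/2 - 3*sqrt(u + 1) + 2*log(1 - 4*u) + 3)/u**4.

-16369/128

Substitution gives 0/0; apply L'Hôpital's rule 4 times.
After differentiating numerator and denominator 4 times the quotient is (-3072/(4*u - 1)^4 + 45/(16*(u + 1)^(7/2)))/(24); at u = 0 this is -16369/128.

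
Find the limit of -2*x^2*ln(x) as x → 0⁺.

0

This is a 0·(−∞) form. Rewrite as -2·ln(x) / x^(−2) and apply L'Hôpital:
the derivative quotient is -2·(1/x) / (−2·x^(−3)) = (2/2)·x^2 → 0.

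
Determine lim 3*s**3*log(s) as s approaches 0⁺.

0

This is a 0·(−∞) form. Rewrite as 3·ln(s) / s^(−3) and apply L'Hôpital:
the derivative quotient is 3·(1/s) / (−3·s^(−4)) = (-3/3)·s^3 → 0.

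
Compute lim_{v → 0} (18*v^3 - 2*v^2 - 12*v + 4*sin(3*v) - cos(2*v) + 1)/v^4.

-2/3

Substitution gives 0/0; apply L'Hôpital's rule 4 times.
After differentiating numerator and denominator 4 times the quotient is (324*sin(3*v) - 16*cos(2*v))/(24); at v = 0 this is -2/3.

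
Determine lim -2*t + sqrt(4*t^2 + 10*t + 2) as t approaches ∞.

An ∞ − ∞ form. Rationalising with the conjugate, the difference becomes (10t + 2) / (√(4*t^2 + 10*t + 2) + 2t).
For large t the denominator behaves like 2·2t, so the quotient tends to 10/4 = 5/2.

5/2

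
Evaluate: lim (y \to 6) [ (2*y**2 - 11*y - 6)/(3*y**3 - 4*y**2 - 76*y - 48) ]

13/200

At y = 6 both the top and bottom vanish — a removable singularity. Factoring out (y - 6) from each leaves (2*y + 1)/(3*y^2 + 14*y + 8), which at y = 6 equals 13/200.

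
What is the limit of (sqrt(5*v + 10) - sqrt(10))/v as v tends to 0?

Substitution gives 0/0. Multiply numerator and denominator by the conjugate √(10 + 5v) + √10.
The numerator becomes (10 + 5v) − 10 = 5v, so the expression simplifies to 5/(√(10 + 5v) + √10).
Letting v → 0 gives 5/(2√10) = √(10)/4.

√(10)/4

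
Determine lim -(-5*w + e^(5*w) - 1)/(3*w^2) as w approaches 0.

-25/6

Direct substitution gives 0/0.
Apply L'Hôpital: lim (5*e^(5*w) - 5)/(-6*w), still 0/0.
After 2 applications of L'Hôpital's rule the quotient is (25*e^(5*w))/(-6); substituting w = 0 gives -25/6.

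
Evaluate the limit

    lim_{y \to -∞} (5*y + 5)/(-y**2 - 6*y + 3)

0

The denominator has degree 2 and the numerator degree 1. Dividing numerator and denominator by y^2 sends every term to 0 except the leading denominator term, so the limit is 0.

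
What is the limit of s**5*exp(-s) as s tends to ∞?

0

Write as s^5/e^{1s}, an ∞/∞ form.
Exponential growth dominates any polynomial, so repeated L'Hôpital (or the standard result) gives 0.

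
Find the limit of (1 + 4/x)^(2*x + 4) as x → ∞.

e^(8)

Write it as [(1 + 4/x)^x]^(2) · (1 + 4/x)^(4). The bracketed term tends to e^(4) and the second factor to 1, so the limit is e^(8).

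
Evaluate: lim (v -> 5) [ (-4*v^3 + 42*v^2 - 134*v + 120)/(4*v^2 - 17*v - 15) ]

-14/23

Since v = 5 makes numerator and denominator zero, (v - 5) divides both.
Cancelling it gives (-4*v^2 + 22*v - 24)/(4*v + 3); now plug in v = 5 to get -14/23.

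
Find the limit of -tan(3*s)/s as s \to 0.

Substitution gives 0/0.
Since tan(u)/u → 1 as u → 0, tan(3s)/(3s) → 1 and the limit is 3/(-1) = -3.

-3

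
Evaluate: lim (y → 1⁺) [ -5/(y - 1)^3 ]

-∞

As y → 1⁺, (y - 1) → 0⁺, so (y - 1)^3 → 0⁺ and -5/(y - 1)^3 → -∞.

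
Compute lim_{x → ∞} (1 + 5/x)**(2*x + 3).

Let L be the limit and take ln: ln L = lim (2x + 3)·ln(1 + 5/x) = lim (2x + 3)·(5/x + O(1/x²)) = 10.
Hence L = e^(10).

e^(10)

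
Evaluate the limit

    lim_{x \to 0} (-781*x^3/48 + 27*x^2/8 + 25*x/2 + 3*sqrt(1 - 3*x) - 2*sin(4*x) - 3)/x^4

Substitution gives 0/0; apply L'Hôpital's rule 4 times.
After differentiating numerator and denominator 4 times the quotient is (-512*sin(4*x) - 3645/(16*(1 - 3*x)^(7/2)))/(24); at x = 0 this is -1215/128.

-1215/128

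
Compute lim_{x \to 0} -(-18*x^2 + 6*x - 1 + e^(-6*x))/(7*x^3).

Direct substitution gives 0/0.
Apply L'Hôpital: lim (-36*x + 6 - 6*e^(-6*x))/(-21*x^2), still 0/0.
Apply L'Hôpital: lim (-36 + 36*e^(-6*x))/(-42*x), still 0/0.
After 3 applications of L'Hôpital's rule the quotient is (-216*e^(-6*x))/(-42); substituting x = 0 gives 36/7.

36/7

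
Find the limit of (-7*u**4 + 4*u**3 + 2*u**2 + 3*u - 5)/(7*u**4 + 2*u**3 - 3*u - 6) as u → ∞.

Numerator and denominator both have degree 4.
Dividing every term by u^4, all lower-order terms vanish and the limit is the ratio of leading coefficients, -7/(7) = -1.

-1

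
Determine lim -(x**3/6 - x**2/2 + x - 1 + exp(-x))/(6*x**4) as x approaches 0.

Direct substitution gives 0/0.
Apply L'Hôpital: lim (x^2/2 - x + 1 - e^(-x))/(-24*x^3), still 0/0.
Apply L'Hôpital: lim (x - 1 + e^(-x))/(-72*x^2), still 0/0.
Apply L'Hôpital: lim (1 - e^(-x))/(-144*x), still 0/0.
After 4 applications of L'Hôpital's rule the quotient is (e^(-x))/(-144); substituting x = 0 gives -1/144.

-1/144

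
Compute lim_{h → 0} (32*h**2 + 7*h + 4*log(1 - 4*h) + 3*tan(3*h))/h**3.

-175/3

Substitution gives 0/0; apply L'Hôpital's rule 3 times.
After differentiating numerator and denominator 3 times the quotient is (486*tan(3*h)^2/cos(3*h)^2 + 162/cos(3*h)^2 + 512/(4*h - 1)^3)/(6); at h = 0 this is -175/3.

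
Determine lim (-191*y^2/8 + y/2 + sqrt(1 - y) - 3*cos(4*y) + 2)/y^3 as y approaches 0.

Substitution gives 0/0; apply L'Hôpital's rule 3 times.
After differentiating numerator and denominator 3 times the quotient is (-192*sin(4*y) - 3/(8*(1 - y)^(5/2)))/(6); at y = 0 this is -1/16.

-1/16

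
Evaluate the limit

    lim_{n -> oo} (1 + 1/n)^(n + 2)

The base → 1 and the exponent → ∞: a 1^∞ form.
Take logarithms: (n + 2)·ln(1 + 1/n). Since ln(1+u) ~ u for small u, this behaves like (n)·(1/n) → 1.
So the limit is e^(1).

e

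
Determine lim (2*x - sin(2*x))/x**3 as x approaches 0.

4/3

Direct substitution gives 0/0.
Apply L'Hôpital: lim (2 - 2*cos(2*x))/(3*x^2), still 0/0.
Apply L'Hôpital: lim (4*sin(2*x))/(6*x), still 0/0.
After 3 applications of L'Hôpital's rule the quotient is (8*cos(2*x))/(6); substituting x = 0 gives 4/3.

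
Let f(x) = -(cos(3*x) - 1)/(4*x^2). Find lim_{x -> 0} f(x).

9/8

Direct substitution gives 0/0.
Apply L'Hôpital: lim (-3*sin(3*x))/(-8*x), still 0/0.
After 2 applications of L'Hôpital's rule the quotient is (-9*cos(3*x))/(-8); substituting x = 0 gives 9/8.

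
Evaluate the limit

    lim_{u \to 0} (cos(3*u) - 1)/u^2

-9/2

Direct substitution gives 0/0.
Apply L'Hôpital: lim (-3*sin(3*u))/(2*u), still 0/0.
After 2 applications of L'Hôpital's rule the quotient is (-9*cos(3*u))/(2); substituting u = 0 gives -9/2.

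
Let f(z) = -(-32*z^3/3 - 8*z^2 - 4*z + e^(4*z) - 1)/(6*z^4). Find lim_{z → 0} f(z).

Direct substitution gives 0/0.
Apply L'Hôpital: lim (-32*z^2 - 16*z + 4*e^(4*z) - 4)/(-24*z^3), still 0/0.
Apply L'Hôpital: lim (-64*z + 16*e^(4*z) - 16)/(-72*z^2), still 0/0.
Apply L'Hôpital: lim (64*e^(4*z) - 64)/(-144*z), still 0/0.
After 4 applications of L'Hôpital's rule the quotient is (256*e^(4*z))/(-144); substituting z = 0 gives -16/9.

-16/9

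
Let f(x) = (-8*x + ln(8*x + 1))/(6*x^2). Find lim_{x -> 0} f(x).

-16/3

Direct substitution gives 0/0.
Apply L'Hôpital: lim (-8 + 8/(8*x + 1))/(12*x), still 0/0.
After 2 applications of L'Hôpital's rule the quotient is (-64/(8*x + 1)^2)/(12); substituting x = 0 gives -16/3.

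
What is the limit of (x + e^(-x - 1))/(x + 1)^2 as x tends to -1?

1/2

Direct substitution gives 0/0.
Apply L'Hôpital: lim (1 - e^(-x - 1))/(2*x + 2), still 0/0.
After 2 applications of L'Hôpital's rule the quotient is (e^(-x - 1))/(2); substituting x = -1 gives 1/2.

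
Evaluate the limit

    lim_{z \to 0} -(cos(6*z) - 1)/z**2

Direct substitution gives 0/0.
Apply L'Hôpital: lim (-6*sin(6*z))/(-2*z), still 0/0.
After 2 applications of L'Hôpital's rule the quotient is (-36*cos(6*z))/(-2); substituting z = 0 gives 18.

18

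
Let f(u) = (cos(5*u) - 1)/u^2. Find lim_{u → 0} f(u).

-25/2

Direct substitution gives 0/0.
Apply L'Hôpital: lim (-5*sin(5*u))/(2*u), still 0/0.
After 2 applications of L'Hôpital's rule the quotient is (-25*cos(5*u))/(2); substituting u = 0 gives -25/2.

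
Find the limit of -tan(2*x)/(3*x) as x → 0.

Substitution gives 0/0.
Since tan(u)/u → 1 as u → 0, tan(2x)/(2x) → 1 and the limit is 2/(-3) = -2/3.

-2/3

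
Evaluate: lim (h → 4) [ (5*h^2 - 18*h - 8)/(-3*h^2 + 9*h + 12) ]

At h = 4 both the top and bottom vanish — a removable singularity. Factoring out (h - 4) from each leaves (5*h + 2)/(-3*h - 3), which at h = 4 equals -22/15.

-22/15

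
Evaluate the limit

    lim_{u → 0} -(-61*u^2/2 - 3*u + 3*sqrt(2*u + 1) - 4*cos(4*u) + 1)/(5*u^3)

Substitution gives 0/0; apply L'Hôpital's rule 3 times.
After differentiating numerator and denominator 3 times the quotient is (-256*sin(4*u) + 9/(2*u + 1)^(5/2))/(-30); at u = 0 this is -3/10.

-3/10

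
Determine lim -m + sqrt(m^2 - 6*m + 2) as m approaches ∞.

-3

This has the form ∞ − ∞. Multiply and divide by the conjugate √(m^2 - 6*m + 2) + m.
That gives (-6m + 2) / (√(m^2 - 6*m + 2) + m).
Divide numerator and denominator by m: the limit is -6/(2·1) = -3.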